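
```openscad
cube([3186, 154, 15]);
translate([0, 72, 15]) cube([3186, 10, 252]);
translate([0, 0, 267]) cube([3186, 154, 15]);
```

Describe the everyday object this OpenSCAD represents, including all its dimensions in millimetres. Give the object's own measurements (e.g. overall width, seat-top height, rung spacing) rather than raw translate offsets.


An I-beam lying along x, 3186 mm long. Overall section height 282 mm. Two flanges 154 mm wide (y) and 15 mm thick, one on the floor and one at the top; a web 10 mm thick runs between them, centred on the flange width.


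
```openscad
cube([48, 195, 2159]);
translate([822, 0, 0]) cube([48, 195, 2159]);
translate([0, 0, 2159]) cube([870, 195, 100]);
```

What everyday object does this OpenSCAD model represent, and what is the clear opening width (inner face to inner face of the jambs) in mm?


A door frame. The clear opening width is 774 mm.

Two 2159 mm tall posts with a header on top — a door frame. The left jamb is 48 mm wide at x = 0; the right jamb starts at x = 822. The clear opening is 822 − 48 = 774 mm.


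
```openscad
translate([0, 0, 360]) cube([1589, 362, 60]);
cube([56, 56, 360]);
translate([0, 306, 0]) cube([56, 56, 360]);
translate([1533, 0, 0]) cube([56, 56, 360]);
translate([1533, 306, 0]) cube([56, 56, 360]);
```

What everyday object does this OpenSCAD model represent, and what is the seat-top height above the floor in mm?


A bench. The seat-top height is 420 mm.

A long slab on four corner posts — a bench. The slab sits at z = 360 with thickness 60, so the top is 360 + 60 = 420 mm.


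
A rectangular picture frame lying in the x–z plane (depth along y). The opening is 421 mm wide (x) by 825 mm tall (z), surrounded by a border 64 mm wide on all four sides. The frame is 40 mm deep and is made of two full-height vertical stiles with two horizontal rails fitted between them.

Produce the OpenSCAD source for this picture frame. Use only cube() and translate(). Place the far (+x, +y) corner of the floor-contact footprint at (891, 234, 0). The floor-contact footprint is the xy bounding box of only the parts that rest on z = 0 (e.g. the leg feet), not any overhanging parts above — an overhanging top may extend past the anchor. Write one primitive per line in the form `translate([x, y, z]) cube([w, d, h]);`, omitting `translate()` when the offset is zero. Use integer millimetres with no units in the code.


translate([342, 194, 0]) cube([64, 40, 953]);
translate([827, 194, 0]) cube([64, 40, 953]);
translate([406, 194, 0]) cube([421, 40, 64]);
translate([406, 194, 889]) cube([421, 40, 64]);


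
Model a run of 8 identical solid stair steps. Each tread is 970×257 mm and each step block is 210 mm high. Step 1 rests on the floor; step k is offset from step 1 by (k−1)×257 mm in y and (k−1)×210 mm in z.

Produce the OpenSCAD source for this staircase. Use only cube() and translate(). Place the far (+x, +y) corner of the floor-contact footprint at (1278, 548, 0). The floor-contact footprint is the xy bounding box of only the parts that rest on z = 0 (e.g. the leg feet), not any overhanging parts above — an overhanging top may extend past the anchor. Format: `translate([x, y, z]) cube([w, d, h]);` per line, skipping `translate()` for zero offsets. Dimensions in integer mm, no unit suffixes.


translate([308, 291, 0]) cube([970, 257, 210]);
translate([308, 548, 210]) cube([970, 257, 210]);
translate([308, 805, 420]) cube([970, 257, 210]);
translate([308, 1062, 630]) cube([970, 257, 210]);
translate([308, 1319, 840]) cube([970, 257, 210]);
translate([308, 1576, 1050]) cube([970, 257, 210]);
translate([308, 1833, 1260]) cube([970, 257, 210]);
translate([308, 2090, 1470]) cube([970, 257, 210]);


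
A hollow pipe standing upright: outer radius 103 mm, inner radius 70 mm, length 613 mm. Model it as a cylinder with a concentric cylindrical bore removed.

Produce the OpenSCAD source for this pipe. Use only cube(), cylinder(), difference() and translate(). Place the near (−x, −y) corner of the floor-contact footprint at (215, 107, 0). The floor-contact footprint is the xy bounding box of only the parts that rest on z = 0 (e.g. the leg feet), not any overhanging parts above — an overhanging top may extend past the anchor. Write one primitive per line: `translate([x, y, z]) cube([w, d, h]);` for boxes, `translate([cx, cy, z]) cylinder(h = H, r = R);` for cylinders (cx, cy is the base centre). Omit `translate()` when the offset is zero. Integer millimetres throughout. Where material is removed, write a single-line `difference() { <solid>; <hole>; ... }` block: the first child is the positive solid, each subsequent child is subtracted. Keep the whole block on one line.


difference() { translate([318, 210, 0]) cylinder(h = 613, r = 103); translate([318, 210, 0]) cylinder(h = 613, r = 70); }


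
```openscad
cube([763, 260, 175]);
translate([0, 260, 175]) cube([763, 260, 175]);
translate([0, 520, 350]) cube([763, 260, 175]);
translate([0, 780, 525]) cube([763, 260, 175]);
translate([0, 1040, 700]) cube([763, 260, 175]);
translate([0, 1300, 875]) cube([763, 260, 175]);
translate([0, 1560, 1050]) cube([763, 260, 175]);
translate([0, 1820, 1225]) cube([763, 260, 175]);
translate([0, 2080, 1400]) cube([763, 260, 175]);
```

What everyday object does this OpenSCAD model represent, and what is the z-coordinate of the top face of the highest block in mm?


A staircase. The total rise is 1575 mm.

9 identical blocks, each offset up and back from the previous — a staircase. Each step is 175 mm tall and there are 9 of them, so the total rise is 9 × 175 = 1575 mm.


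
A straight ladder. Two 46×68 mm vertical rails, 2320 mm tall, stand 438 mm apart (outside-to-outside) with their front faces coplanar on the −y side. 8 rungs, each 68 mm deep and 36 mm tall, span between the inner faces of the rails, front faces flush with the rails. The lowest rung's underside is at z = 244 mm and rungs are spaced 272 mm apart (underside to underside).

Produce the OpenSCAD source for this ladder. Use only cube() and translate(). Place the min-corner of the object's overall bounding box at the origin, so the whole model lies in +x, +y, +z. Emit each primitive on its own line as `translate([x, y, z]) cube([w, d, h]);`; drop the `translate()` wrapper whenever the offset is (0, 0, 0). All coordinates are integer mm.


// rung span = 438 - 2*46 = 346
// rung[k] z = 244 + k*272
cube([46, 68, 2320]);
translate([392, 0, 0]) cube([46, 68, 2320]);
translate([46, 0, 244]) cube([346, 68, 36]);
translate([46, 0, 516]) cube([346, 68, 36]);
translate([46, 0, 788]) cube([346, 68, 36]);
translate([46, 0, 1060]) cube([346, 68, 36]);
translate([46, 0, 1332]) cube([346, 68, 36]);
translate([46, 0, 1604]) cube([346, 68, 36]);
translate([46, 0, 1876]) cube([346, 68, 36]);
translate([46, 0, 2148]) cube([346, 68, 36]);


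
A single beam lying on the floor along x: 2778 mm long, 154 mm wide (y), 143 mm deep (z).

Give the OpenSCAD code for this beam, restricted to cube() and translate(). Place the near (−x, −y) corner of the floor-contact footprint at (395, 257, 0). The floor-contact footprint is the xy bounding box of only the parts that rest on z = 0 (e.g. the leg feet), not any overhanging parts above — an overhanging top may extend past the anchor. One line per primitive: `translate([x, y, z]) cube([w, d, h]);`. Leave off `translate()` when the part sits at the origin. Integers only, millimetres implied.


translate([395, 257, 0]) cube([2778, 154, 143]);


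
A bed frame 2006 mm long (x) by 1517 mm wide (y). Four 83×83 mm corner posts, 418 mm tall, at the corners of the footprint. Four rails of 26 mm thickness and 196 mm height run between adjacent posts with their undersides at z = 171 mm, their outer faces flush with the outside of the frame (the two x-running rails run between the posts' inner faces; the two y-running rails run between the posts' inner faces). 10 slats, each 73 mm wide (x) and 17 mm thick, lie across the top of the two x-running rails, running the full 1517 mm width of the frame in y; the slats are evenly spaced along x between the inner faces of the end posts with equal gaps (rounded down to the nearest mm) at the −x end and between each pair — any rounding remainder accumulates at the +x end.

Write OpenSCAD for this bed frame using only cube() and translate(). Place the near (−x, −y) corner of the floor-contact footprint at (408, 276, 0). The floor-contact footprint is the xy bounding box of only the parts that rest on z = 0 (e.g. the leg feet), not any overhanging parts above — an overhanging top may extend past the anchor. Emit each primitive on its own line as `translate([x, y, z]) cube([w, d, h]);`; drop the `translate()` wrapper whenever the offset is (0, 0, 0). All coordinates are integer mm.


translate([408, 276, 0]) cube([83, 83, 418]);
translate([408, 1710, 0]) cube([83, 83, 418]);
translate([2331, 276, 0]) cube([83, 83, 418]);
translate([2331, 1710, 0]) cube([83, 83, 418]);
translate([491, 276, 171]) cube([1840, 26, 196]);
translate([491, 1767, 171]) cube([1840, 26, 196]);
translate([408, 359, 171]) cube([26, 1351, 196]);
translate([2388, 359, 171]) cube([26, 1351, 196]);
translate([591, 276, 367]) cube([73, 1517, 17]);
translate([764, 276, 367]) cube([73, 1517, 17]);
translate([937, 276, 367]) cube([73, 1517, 17]);
translate([1110, 276, 367]) cube([73, 1517, 17]);
translate([1283, 276, 367]) cube([73, 1517, 17]);
translate([1456, 276, 367]) cube([73, 1517, 17]);
translate([1629, 276, 367]) cube([73, 1517, 17]);
translate([1802, 276, 367]) cube([73, 1517, 17]);
translate([1975, 276, 367]) cube([73, 1517, 17]);
translate([2148, 276, 367]) cube([73, 1517, 17]);


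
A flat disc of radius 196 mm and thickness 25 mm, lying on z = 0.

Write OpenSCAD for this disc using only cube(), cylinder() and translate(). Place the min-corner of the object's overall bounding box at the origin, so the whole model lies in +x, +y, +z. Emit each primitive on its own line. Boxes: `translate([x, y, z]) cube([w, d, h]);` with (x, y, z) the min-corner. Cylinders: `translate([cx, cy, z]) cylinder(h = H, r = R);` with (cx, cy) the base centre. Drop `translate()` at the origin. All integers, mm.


translate([196, 196, 0]) cylinder(h = 25, r = 196);


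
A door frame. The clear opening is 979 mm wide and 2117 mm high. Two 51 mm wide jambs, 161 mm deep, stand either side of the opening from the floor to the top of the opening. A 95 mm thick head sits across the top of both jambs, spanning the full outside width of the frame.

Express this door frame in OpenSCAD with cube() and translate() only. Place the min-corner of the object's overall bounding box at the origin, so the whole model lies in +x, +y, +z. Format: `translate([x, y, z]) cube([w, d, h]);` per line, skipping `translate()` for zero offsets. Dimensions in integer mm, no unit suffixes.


cube([51, 161, 2117]);
translate([1030, 0, 0]) cube([51, 161, 2117]);
translate([0, 0, 2117]) cube([1081, 161, 95]);


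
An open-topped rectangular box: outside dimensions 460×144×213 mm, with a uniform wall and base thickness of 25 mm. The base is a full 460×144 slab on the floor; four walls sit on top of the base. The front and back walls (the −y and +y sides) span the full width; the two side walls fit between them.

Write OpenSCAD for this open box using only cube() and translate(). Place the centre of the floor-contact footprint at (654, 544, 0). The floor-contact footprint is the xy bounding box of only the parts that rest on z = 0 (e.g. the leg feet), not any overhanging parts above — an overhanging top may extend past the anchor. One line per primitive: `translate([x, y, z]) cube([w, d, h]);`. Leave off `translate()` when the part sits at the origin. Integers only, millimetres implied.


translate([424, 472, 0]) cube([460, 144, 25]);
translate([424, 472, 25]) cube([460, 25, 188]);
translate([424, 591, 25]) cube([460, 25, 188]);
translate([424, 497, 25]) cube([25, 94, 188]);
translate([859, 497, 25]) cube([25, 94, 188]);


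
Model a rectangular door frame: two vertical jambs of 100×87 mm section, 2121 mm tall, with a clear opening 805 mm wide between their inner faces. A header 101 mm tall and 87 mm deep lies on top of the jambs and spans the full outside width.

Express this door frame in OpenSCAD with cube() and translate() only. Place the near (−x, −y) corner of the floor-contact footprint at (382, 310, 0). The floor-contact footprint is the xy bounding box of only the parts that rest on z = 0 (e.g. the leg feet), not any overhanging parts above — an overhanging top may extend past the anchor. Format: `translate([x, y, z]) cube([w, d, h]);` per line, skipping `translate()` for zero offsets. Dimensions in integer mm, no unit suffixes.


translate([382, 310, 0]) cube([100, 87, 2121]);
translate([1287, 310, 0]) cube([100, 87, 2121]);
translate([382, 310, 2121]) cube([1005, 87, 101]);


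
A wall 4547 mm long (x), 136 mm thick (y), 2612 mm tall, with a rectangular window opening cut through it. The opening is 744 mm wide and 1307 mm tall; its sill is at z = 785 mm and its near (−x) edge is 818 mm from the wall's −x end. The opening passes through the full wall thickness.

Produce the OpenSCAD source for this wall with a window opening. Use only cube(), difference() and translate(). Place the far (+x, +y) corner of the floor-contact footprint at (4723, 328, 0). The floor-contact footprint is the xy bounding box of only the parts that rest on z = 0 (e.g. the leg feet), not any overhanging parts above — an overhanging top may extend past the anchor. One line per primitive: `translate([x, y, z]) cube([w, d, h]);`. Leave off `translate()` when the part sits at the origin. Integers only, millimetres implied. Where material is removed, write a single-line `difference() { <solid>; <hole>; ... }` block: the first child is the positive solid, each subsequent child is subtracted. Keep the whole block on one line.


difference() { translate([176, 192, 0]) cube([4547, 136, 2612]); translate([994, 192, 785]) cube([744, 136, 1307]); }


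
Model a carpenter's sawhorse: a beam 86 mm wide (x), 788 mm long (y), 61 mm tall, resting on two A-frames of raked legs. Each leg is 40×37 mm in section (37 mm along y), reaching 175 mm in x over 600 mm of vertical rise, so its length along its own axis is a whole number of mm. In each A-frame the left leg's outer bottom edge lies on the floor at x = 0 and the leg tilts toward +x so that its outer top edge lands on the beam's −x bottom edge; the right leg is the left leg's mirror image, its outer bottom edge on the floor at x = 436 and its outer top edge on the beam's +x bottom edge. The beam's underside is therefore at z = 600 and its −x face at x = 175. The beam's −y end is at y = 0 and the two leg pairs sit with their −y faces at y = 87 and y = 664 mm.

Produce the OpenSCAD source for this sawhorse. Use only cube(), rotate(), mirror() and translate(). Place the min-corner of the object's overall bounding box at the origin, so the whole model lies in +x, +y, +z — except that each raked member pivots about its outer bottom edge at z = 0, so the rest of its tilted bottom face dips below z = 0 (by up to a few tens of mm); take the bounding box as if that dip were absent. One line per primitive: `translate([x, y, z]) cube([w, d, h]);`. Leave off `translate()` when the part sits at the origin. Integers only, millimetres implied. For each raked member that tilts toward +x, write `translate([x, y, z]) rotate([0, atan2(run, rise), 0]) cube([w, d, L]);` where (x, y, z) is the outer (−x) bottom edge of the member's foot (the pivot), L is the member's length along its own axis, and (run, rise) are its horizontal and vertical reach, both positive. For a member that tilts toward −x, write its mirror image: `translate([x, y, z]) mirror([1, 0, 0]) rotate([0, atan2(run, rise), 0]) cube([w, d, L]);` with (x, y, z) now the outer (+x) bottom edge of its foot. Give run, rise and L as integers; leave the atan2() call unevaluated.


translate([175, 0, 600]) cube([86, 788, 61]);
translate([0, 87, 0]) rotate([0, atan2(175, 600), 0]) cube([40, 37, 625]);
translate([436, 87, 0]) mirror([1, 0, 0]) rotate([0, atan2(175, 600), 0]) cube([40, 37, 625]);
translate([0, 664, 0]) rotate([0, atan2(175, 600), 0]) cube([40, 37, 625]);
translate([436, 664, 0]) mirror([1, 0, 0]) rotate([0, atan2(175, 600), 0]) cube([40, 37, 625]);


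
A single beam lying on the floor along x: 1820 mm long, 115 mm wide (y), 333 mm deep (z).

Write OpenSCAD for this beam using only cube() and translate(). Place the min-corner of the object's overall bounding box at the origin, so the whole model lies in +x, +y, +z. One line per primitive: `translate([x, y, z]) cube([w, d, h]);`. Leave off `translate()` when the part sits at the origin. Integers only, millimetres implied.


cube([1820, 115, 333]);


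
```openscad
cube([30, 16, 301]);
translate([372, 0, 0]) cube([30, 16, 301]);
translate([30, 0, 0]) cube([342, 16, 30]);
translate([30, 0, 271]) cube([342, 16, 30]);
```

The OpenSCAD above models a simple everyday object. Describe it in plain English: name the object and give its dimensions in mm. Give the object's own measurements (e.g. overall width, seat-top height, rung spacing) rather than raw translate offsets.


A rectangular picture frame lying in the x–z plane (depth along y). The opening is 342 mm wide (x) by 241 mm tall (z), surrounded by a border 30 mm wide on all four sides. The frame is 16 mm deep and is made of two full-height vertical stiles with two horizontal rails fitted between them.


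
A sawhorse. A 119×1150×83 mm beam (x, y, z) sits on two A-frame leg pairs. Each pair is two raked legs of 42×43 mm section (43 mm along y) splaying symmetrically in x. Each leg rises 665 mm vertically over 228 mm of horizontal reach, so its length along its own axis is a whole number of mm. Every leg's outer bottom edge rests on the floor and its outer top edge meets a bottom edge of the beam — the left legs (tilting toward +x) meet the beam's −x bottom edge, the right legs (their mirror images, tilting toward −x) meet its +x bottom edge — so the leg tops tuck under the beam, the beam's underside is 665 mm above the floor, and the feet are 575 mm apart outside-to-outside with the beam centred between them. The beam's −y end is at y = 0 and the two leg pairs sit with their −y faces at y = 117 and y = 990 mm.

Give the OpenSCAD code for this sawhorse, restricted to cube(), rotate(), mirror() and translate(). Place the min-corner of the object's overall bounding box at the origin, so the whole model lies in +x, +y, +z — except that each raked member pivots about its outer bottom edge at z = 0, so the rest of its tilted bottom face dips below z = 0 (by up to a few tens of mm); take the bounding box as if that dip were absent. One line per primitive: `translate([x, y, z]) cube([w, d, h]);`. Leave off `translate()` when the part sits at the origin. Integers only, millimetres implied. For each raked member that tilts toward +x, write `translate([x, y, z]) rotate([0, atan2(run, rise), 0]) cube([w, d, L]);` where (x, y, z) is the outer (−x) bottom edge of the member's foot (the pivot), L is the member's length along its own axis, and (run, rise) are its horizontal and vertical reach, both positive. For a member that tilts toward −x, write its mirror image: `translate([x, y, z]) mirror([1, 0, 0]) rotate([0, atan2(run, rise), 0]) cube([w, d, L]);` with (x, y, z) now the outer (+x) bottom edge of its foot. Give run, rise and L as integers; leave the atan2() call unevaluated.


translate([228, 0, 665]) cube([119, 1150, 83]);
translate([0, 117, 0]) rotate([0, atan2(228, 665), 0]) cube([42, 43, 703]);
translate([575, 117, 0]) mirror([1, 0, 0]) rotate([0, atan2(228, 665), 0]) cube([42, 43, 703]);
translate([0, 990, 0]) rotate([0, atan2(228, 665), 0]) cube([42, 43, 703]);
translate([575, 990, 0]) mirror([1, 0, 0]) rotate([0, atan2(228, 665), 0]) cube([42, 43, 703]);


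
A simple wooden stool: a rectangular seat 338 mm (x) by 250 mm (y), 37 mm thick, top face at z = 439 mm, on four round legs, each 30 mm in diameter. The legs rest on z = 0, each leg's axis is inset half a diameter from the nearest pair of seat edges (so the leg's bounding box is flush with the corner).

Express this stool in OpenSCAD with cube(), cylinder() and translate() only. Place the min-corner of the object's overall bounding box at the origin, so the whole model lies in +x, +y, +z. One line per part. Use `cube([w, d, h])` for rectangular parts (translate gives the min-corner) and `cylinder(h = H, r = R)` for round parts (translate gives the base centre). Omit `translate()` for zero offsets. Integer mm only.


// leg_h = 439 - 37 = 402
translate([0, 0, 402]) cube([338, 250, 37]);
translate([15, 15, 0]) cylinder(h = 402, r = 15);
translate([323, 15, 0]) cylinder(h = 402, r = 15);
translate([15, 235, 0]) cylinder(h = 402, r = 15);
translate([323, 235, 0]) cylinder(h = 402, r = 15);


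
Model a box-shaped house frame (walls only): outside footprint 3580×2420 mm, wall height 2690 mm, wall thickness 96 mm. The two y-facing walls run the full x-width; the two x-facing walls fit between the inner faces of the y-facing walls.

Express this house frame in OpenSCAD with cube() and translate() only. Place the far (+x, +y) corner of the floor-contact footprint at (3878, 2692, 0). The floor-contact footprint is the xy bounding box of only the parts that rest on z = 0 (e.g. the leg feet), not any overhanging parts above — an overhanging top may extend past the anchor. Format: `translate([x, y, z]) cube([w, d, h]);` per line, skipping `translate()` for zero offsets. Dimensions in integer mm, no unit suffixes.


translate([298, 272, 0]) cube([3580, 96, 2690]);
translate([298, 2596, 0]) cube([3580, 96, 2690]);
translate([298, 368, 0]) cube([96, 2228, 2690]);
translate([3782, 368, 0]) cube([96, 2228, 2690]);


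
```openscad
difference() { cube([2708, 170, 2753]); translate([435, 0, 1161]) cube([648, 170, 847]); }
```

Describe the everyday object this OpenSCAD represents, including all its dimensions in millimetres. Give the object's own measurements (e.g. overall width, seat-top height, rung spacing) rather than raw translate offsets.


A wall 2708 mm long (x), 170 mm thick (y), 2753 mm tall, with a rectangular window opening cut through it. The opening is 648 mm wide and 847 mm tall; its sill is at z = 1161 mm and its near (−x) edge is 435 mm from the wall's −x end. The opening passes through the full wall thickness.


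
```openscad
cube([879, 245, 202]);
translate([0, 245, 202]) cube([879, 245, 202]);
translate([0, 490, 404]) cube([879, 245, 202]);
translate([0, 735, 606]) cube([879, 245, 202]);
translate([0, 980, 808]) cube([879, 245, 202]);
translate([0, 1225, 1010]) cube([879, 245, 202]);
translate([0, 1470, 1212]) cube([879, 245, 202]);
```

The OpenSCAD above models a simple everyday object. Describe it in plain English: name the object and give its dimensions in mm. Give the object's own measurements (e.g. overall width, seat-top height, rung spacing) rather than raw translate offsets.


A straight staircase of 7 solid steps. Each step is 879 mm wide (x), 245 mm deep (y, the going) and 202 mm tall (the rise). The first step rests on the floor; each subsequent step sits one going further in +y and one rise higher in +z, directly behind and above the previous step with no overlap.


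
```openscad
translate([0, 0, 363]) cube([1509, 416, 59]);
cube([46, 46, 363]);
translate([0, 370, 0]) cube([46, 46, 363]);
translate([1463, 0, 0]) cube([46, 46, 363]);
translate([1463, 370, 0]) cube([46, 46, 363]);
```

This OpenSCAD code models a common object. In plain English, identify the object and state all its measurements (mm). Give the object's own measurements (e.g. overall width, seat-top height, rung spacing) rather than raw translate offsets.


A bench: a 1509×416 mm seat slab, 59 mm thick, top at z = 422 mm, on four 46×46 mm square legs flush with the seat corners and standing on z = 0.


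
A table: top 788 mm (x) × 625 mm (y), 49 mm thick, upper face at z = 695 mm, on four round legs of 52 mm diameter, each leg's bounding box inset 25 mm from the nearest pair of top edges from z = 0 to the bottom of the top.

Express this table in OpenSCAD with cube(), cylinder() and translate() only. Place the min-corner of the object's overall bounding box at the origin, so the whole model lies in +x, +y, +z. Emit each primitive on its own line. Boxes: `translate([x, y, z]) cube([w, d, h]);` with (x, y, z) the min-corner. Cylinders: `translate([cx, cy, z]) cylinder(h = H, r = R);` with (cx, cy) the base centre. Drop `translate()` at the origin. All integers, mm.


translate([0, 0, 646]) cube([788, 625, 49]);
translate([51, 51, 0]) cylinder(h = 646, r = 26);
translate([737, 51, 0]) cylinder(h = 646, r = 26);
translate([51, 574, 0]) cylinder(h = 646, r = 26);
translate([737, 574, 0]) cylinder(h = 646, r = 26);


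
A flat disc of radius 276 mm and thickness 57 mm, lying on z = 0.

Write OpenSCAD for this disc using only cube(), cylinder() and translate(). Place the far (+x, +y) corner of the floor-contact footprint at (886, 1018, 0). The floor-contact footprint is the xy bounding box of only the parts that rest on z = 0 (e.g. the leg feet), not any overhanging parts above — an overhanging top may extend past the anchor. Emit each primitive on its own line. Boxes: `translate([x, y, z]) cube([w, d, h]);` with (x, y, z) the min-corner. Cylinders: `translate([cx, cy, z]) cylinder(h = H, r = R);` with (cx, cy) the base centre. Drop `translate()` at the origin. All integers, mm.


translate([610, 742, 0]) cylinder(h = 57, r = 276);


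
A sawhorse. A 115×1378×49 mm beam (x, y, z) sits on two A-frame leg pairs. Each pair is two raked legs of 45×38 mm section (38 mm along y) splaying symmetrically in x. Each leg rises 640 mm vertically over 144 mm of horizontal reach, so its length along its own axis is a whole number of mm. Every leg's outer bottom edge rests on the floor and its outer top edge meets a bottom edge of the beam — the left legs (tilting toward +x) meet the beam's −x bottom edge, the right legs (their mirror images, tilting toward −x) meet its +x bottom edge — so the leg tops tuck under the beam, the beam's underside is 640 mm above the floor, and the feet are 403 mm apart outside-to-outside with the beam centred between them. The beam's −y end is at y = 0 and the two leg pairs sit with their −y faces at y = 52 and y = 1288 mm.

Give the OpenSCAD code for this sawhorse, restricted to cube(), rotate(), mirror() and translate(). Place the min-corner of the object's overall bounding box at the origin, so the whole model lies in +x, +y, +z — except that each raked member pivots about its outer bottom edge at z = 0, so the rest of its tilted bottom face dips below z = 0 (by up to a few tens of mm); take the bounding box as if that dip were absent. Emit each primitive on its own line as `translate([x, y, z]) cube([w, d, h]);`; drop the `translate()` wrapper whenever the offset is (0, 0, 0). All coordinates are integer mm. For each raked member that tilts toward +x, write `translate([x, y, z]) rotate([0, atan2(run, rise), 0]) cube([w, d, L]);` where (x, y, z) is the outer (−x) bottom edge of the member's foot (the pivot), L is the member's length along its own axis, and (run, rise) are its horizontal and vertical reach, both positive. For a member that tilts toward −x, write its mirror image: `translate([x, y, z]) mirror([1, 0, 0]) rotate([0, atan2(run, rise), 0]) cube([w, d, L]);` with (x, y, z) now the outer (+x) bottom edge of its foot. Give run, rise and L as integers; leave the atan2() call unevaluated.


translate([144, 0, 640]) cube([115, 1378, 49]);
translate([0, 52, 0]) rotate([0, atan2(144, 640), 0]) cube([45, 38, 656]);
translate([403, 52, 0]) mirror([1, 0, 0]) rotate([0, atan2(144, 640), 0]) cube([45, 38, 656]);
translate([0, 1288, 0]) rotate([0, atan2(144, 640), 0]) cube([45, 38, 656]);
translate([403, 1288, 0]) mirror([1, 0, 0]) rotate([0, atan2(144, 640), 0]) cube([45, 38, 656]);


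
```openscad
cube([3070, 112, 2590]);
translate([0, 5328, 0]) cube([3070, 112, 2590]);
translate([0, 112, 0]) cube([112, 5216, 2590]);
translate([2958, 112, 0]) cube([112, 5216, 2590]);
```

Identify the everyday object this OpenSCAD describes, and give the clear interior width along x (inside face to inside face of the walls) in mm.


A house (or room) frame. The interior width is 2846 mm.

Four 2590 mm walls enclosing a rectangle with no floor or roof — a room or house frame. Outside width is 3070 mm and wall thickness is 112 mm, so the interior width is 3070 − 2 × 112 = 2846 mm.


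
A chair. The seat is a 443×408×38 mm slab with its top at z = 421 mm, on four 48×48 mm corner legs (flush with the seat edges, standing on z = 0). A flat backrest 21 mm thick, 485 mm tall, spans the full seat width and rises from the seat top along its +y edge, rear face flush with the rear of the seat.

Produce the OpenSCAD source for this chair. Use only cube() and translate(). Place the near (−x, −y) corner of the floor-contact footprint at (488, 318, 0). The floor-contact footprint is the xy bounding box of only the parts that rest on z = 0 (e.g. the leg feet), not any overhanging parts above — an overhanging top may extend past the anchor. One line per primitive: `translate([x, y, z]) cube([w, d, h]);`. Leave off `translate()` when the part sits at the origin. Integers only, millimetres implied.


translate([488, 318, 383]) cube([443, 408, 38]);
translate([488, 318, 0]) cube([48, 48, 383]);
translate([883, 318, 0]) cube([48, 48, 383]);
translate([488, 678, 0]) cube([48, 48, 383]);
translate([883, 678, 0]) cube([48, 48, 383]);
translate([488, 705, 421]) cube([443, 21, 485]);


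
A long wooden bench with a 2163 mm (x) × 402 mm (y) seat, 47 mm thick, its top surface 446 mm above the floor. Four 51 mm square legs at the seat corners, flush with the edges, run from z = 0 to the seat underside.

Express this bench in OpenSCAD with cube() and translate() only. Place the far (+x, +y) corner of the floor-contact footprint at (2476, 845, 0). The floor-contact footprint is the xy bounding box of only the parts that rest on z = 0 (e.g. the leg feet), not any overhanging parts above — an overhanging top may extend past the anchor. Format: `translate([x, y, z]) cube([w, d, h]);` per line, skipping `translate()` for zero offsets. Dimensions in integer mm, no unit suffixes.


translate([313, 443, 399]) cube([2163, 402, 47]);
translate([313, 443, 0]) cube([51, 51, 399]);
translate([313, 794, 0]) cube([51, 51, 399]);
translate([2425, 443, 0]) cube([51, 51, 399]);
translate([2425, 794, 0]) cube([51, 51, 399]);


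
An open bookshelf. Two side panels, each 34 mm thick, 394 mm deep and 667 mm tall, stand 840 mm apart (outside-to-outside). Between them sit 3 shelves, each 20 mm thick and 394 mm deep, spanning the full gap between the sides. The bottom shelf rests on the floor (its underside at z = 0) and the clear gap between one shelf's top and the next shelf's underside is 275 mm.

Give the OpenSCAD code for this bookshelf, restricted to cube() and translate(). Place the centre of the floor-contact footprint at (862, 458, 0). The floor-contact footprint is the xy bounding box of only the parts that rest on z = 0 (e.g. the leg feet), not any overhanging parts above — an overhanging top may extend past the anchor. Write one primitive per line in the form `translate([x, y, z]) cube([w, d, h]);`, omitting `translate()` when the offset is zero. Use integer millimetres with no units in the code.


translate([442, 261, 0]) cube([34, 394, 667]);
translate([1248, 261, 0]) cube([34, 394, 667]);
translate([476, 261, 0]) cube([772, 394, 20]);
translate([476, 261, 295]) cube([772, 394, 20]);
translate([476, 261, 590]) cube([772, 394, 20]);


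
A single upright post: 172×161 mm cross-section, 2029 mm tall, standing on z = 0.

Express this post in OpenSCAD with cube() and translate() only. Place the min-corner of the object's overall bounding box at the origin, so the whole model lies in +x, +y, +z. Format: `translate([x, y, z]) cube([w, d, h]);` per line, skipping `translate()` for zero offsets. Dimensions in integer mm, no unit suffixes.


cube([172, 161, 2029]);


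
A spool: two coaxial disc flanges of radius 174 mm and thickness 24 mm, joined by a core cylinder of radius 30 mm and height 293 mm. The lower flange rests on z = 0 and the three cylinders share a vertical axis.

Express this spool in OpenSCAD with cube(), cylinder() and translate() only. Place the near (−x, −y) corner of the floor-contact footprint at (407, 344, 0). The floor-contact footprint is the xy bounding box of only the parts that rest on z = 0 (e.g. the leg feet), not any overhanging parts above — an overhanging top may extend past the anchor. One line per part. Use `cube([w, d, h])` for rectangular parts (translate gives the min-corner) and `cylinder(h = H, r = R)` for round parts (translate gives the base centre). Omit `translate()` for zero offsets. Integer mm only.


translate([581, 518, 0]) cylinder(h = 24, r = 174);
translate([581, 518, 24]) cylinder(h = 293, r = 30);
translate([581, 518, 317]) cylinder(h = 24, r = 174);


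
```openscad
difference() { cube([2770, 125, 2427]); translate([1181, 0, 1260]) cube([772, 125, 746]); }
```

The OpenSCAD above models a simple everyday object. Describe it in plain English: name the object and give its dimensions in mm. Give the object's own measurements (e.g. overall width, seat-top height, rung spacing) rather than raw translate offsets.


A wall 2770 mm long (x), 125 mm thick (y), 2427 mm tall, with a rectangular window opening cut through it. The opening is 772 mm wide and 746 mm tall; its sill is at z = 1260 mm and its near (−x) edge is 1181 mm from the wall's −x end. The opening passes through the full wall thickness.


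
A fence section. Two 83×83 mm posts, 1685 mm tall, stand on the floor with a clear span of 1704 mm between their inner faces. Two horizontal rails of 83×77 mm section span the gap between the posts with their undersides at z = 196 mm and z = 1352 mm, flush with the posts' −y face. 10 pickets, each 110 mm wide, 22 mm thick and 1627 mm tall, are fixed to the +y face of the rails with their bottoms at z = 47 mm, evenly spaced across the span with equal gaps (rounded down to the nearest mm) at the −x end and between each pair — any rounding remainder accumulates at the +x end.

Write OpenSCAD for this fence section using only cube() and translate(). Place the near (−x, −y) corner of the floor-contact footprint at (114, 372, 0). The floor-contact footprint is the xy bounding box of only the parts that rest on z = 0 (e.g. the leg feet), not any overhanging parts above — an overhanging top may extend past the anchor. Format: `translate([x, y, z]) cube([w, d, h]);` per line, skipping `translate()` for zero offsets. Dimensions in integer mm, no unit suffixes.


translate([114, 372, 0]) cube([83, 83, 1685]);
translate([1901, 372, 0]) cube([83, 83, 1685]);
translate([197, 372, 196]) cube([1704, 83, 77]);
translate([197, 372, 1352]) cube([1704, 83, 77]);
translate([251, 455, 47]) cube([110, 22, 1627]);
translate([415, 455, 47]) cube([110, 22, 1627]);
translate([579, 455, 47]) cube([110, 22, 1627]);
translate([743, 455, 47]) cube([110, 22, 1627]);
translate([907, 455, 47]) cube([110, 22, 1627]);
translate([1071, 455, 47]) cube([110, 22, 1627]);
translate([1235, 455, 47]) cube([110, 22, 1627]);
translate([1399, 455, 47]) cube([110, 22, 1627]);
translate([1563, 455, 47]) cube([110, 22, 1627]);
translate([1727, 455, 47]) cube([110, 22, 1627]);


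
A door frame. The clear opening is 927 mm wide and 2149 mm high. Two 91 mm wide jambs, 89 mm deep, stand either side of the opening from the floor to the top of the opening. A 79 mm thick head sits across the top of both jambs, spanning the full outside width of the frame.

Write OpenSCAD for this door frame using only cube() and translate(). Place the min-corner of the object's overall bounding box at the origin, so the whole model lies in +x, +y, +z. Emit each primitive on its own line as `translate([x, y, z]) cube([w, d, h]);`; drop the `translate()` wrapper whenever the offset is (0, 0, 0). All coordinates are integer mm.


cube([91, 89, 2149]);
translate([1018, 0, 0]) cube([91, 89, 2149]);
translate([0, 0, 2149]) cube([1109, 89, 79]);


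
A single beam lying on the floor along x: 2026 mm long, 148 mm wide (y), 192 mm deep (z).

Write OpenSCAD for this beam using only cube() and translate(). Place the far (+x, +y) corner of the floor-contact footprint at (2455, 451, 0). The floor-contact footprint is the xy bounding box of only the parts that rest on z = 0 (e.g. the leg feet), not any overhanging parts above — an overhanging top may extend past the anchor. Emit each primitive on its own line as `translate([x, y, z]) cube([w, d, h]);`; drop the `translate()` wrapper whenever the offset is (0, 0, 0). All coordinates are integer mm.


translate([429, 303, 0]) cube([2026, 148, 192]);


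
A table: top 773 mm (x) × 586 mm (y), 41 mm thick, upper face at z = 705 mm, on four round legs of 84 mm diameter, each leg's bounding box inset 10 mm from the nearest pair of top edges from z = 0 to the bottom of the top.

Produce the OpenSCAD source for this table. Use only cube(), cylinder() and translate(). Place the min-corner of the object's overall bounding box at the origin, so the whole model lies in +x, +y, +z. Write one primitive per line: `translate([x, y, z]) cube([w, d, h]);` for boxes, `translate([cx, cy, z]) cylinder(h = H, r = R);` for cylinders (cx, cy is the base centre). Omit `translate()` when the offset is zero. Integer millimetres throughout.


translate([0, 0, 664]) cube([773, 586, 41]);
translate([52, 52, 0]) cylinder(h = 664, r = 42);
translate([721, 52, 0]) cylinder(h = 664, r = 42);
translate([52, 534, 0]) cylinder(h = 664, r = 42);
translate([721, 534, 0]) cylinder(h = 664, r = 42);


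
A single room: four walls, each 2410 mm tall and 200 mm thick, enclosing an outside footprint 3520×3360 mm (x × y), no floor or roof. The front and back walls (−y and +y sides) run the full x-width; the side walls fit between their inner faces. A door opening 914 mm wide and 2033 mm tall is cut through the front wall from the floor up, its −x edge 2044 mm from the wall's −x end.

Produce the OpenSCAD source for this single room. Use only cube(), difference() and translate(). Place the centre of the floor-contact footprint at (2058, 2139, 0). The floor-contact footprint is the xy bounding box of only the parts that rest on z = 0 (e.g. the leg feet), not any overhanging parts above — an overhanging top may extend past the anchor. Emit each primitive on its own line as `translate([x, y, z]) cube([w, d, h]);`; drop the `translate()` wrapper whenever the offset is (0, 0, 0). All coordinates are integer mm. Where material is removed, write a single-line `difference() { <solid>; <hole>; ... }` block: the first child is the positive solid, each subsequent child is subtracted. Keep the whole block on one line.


difference() { translate([298, 459, 0]) cube([3520, 200, 2410]); translate([2342, 459, 0]) cube([914, 200, 2033]); }
translate([298, 3619, 0]) cube([3520, 200, 2410]);
translate([298, 659, 0]) cube([200, 2960, 2410]);
translate([3618, 659, 0]) cube([200, 2960, 2410]);


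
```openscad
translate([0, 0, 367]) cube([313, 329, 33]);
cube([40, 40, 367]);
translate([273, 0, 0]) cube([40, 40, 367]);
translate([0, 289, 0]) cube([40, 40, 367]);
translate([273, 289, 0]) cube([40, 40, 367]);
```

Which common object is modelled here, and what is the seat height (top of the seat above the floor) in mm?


A stool. The seat height is 400 mm.

A 313×329×33 slab at z = 367 on four corner posts — a stool. The seat top is 367 + 33 = 400 mm.


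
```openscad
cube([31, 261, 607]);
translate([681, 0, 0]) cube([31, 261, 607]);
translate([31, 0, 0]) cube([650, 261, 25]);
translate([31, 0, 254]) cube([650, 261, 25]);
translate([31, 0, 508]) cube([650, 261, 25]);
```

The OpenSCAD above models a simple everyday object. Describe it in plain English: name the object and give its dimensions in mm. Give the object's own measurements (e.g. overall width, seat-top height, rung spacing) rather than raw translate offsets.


An open bookshelf. Two side panels, each 31 mm thick, 261 mm deep and 607 mm tall, stand 712 mm apart (outside-to-outside). Between them sit 3 shelves, each 25 mm thick and 261 mm deep, spanning the full gap between the sides. The bottom shelf rests on the floor (its underside at z = 0) and the clear gap between one shelf's top and the next shelf's underside is 229 mm.
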